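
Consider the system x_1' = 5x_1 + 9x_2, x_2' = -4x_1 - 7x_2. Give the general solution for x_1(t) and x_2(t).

Coefficient matrix A = [[5, 9], [-4, -7]].
Characteristic polynomial det(A - λI) = λ^2 + 2λ + 1 = 0.
Single eigenvalue λ = -1 with algebraic multiplicity 2.
Eigenvector v = (3,-2); generalized eigenvector w with (A-λI)w=v is (2,-1).
General solution: e^(-t)[K_1·v + K_2·(t·v + w)].

x_1(t) = 3K_1e^(-t) + 3K_2te^(-t) + 2K_2e^(-t), x_2(t) = -2K_1e^(-t) - 2K_2te^(-t) - K_2e^(-t)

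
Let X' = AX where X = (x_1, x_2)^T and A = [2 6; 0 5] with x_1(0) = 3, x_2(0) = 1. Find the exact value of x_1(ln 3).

A = [[2,6],[0,5]]; eigenvalues λ = 5, 2.
Eigenvectors: (2,1) for λ=5, (-1,0) for λ=2.
From the initial condition, c_1 = 1, c_2 = -1.
x_1(ln 3) = (1)(3^5)(2) + (-1)(3^2)(-1) = 495.

495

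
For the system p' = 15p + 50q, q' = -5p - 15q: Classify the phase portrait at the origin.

center

A = [[15,50],[-5,-15]]; det(A-λI) = λ^2 + 25.
λ = 0 ± 5i: zero real part.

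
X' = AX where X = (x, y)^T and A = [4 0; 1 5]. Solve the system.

Coefficient matrix A = [[4, 0], [1, 5]].
Characteristic polynomial det(A - λI) = λ^2 - 9λ + 20 = 0.
Eigenvalues λ = 4, 5.
For λ=4: (A-λI) row 2 is [1, 1], so an eigenvector is (1, -1).
For λ=5: (A-λI) row 1 is [-1, 0], so an eigenvector is (0, -1).
General solution: K_1e^(4t)(1,-1) + K_2e^(5t)(0,-1).

x(t) = K_1e^(4t), y(t) = -K_1e^(4t) - K_2e^(5t)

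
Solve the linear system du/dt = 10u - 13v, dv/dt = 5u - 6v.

Coefficient matrix A = [[10, -13], [5, -6]].
Characteristic polynomial det(A - λI) = λ^2 - 4λ + 5 = 0.
Eigenvalues λ = 2 ± i (complex conjugate pair).
For λ=2+i: an eigenvector is (-2,-1) - i(-3,-2) = (-2 + 3i, -1 + 2i).
A real fundamental pair from Re and Im of e^((2+i)t)v: X_1 = e^(2t)(cos(t)·(-2,-1) + sin(t)·(-3,-2)), X_2 = e^(2t)(sin(t)·(-2,-1) - cos(t)·(-3,-2)).
General solution: c_1X_1 + c_2X_2.

u(t) = -3c_1e^(2t)sin(t) - 2c_1e^(2t)cos(t) - 2c_2e^(2t)sin(t) + 3c_2e^(2t)cos(t), v(t) = -2c_1e^(2t)sin(t) - c_1e^(2t)cos(t) - c_2e^(2t)sin(t) + 2c_2e^(2t)cos(t)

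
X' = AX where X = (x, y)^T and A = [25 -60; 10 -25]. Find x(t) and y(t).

Coefficient matrix A = [[25, -60], [10, -25]].
Characteristic polynomial det(A - λI) = λ^2 - 25 = 0.
Eigenvalues λ = -5, 5.
For λ=-5: (A-λI) row 1 is [30, -60], so an eigenvector is (-2, -1).
For λ=5: (A-λI) row 1 is [20, -60], so an eigenvector is (3, 1).
General solution: K_1e^(-5t)(-2,-1) + K_2e^(5t)(3,1).

x(t) = -2K_1e^(-5t) + 3K_2e^(5t), y(t) = -K_1e^(-5t) + K_2e^(5t)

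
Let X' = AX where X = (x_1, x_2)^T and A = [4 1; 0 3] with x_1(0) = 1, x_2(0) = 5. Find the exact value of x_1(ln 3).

351

A = [[4,1],[0,3]]; eigenvalues λ = 4, 3.
Eigenvectors: (1,0) for λ=4, (-1,1) for λ=3.
From the initial condition, c_1 = 6, c_2 = 5.
x_1(ln 3) = (6)(3^4)(1) + (5)(3^3)(-1) = 351.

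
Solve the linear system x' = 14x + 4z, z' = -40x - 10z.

Coefficient matrix A = [[14, 4], [-40, -10]].
Characteristic polynomial det(A - λI) = λ^2 - 4λ + 20 = 0.
Eigenvalues λ = 2 ± 4i (complex conjugate pair).
For λ=2+4i: an eigenvector is (-1,3) - i(0,1) = (-1, 3 - i).
A real fundamental pair from Re and Im of e^((2+4i)t)v: X_1 = e^(2t)(cos(4t)·(-1,3) + sin(4t)·(0,1)), X_2 = e^(2t)(sin(4t)·(-1,3) - cos(4t)·(0,1)).
General solution: C_1X_1 + C_2X_2.

x(t) = -C_1e^(2t)cos(4t) - C_2e^(2t)sin(4t), z(t) = C_1e^(2t)sin(4t) + 3C_1e^(2t)cos(4t) + 3C_2e^(2t)sin(4t) - C_2e^(2t)cos(4t)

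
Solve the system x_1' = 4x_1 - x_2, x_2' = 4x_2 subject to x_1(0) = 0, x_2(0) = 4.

Coefficient matrix A = [[4, -1], [0, 4]].
Characteristic polynomial det(A - λI) = λ^2 - 8λ + 16 = 0.
Single eigenvalue λ = 4 with algebraic multiplicity 2.
Eigenvector v = (-1,0); generalized eigenvector w with (A-λI)w=v is (-2,1).
General solution: e^(4t)[C_1·v + C_2·(t·v + w)].
Applying x_1(0)=0, x_2(0)=4 gives C_1=-8, C_2=4.

x_1(t) = -4te^(4t), x_2(t) = 4e^(4t)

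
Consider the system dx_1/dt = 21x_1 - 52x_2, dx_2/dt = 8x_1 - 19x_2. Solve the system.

x_1(t) = 2C_1e^(t)sin(4t) + 3C_1e^(t)cos(4t) + 3C_2e^(t)sin(4t) - 2C_2e^(t)cos(4t), x_2(t) = C_1e^(t)sin(4t) + C_1e^(t)cos(4t) + C_2e^(t)sin(4t) - C_2e^(t)cos(4t)

Coefficient matrix A = [[21, -52], [8, -19]].
Characteristic polynomial det(A - λI) = λ^2 - 2λ + 17 = 0.
Eigenvalues λ = 1 ± 4i (complex conjugate pair).
For λ=1+4i: an eigenvector is (3,1) - i(2,1) = (3 - 2i, 1 - i).
A real fundamental pair from Re and Im of e^((1+4i)t)v: X_1 = e^(t)(cos(4t)·(3,1) + sin(4t)·(2,1)), X_2 = e^(t)(sin(4t)·(3,1) - cos(4t)·(2,1)).
General solution: C_1X_1 + C_2X_2.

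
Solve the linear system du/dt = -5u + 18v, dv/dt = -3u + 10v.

u(t) = -2c_1e^(4t) - 3c_2e^(t), v(t) = -c_1e^(4t) - c_2e^(t)

Coefficient matrix A = [[-5, 18], [-3, 10]].
Characteristic polynomial det(A - λI) = λ^2 - 5λ + 4 = 0.
Eigenvalues λ = 4, 1.
For λ=4: (A-λI) row 1 is [-9, 18], so an eigenvector is (-2, -1).
For λ=1: (A-λI) row 1 is [-6, 18], so an eigenvector is (-3, -1).
General solution: c_1e^(4t)(-2,-1) + c_2e^(t)(-3,-1).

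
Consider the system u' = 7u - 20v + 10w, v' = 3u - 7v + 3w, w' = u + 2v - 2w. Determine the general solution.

Coefficient matrix A = [[7, -20, 10], [3, -7, 3], [1, 2, -2]].
det(A - λI) = 0 gives eigenvalues λ = 2, -3, -1.
For λ=2: eigenvector (2,1,1).
For λ=-3: eigenvector (-1,0,1).
For λ=-1: eigenvector (0,1,2).
General solution: C_1e^(2t)(2,1,1) + C_2e^(-3t)(-1,0,1) + C_3e^(-t)(0,1,2).

u(t) = 2C_1e^(2t) - C_2e^(-3t), v(t) = C_1e^(2t) + C_3e^(-t), w(t) = C_1e^(2t) + C_2e^(-3t) + 2C_3e^(-t)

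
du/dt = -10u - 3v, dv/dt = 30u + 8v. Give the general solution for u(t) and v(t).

u(t) = K_1e^(-t)cos(3t) + K_2e^(-t)sin(3t), v(t) = K_1e^(-t)sin(3t) - 3K_1e^(-t)cos(3t) - 3K_2e^(-t)sin(3t) - K_2e^(-t)cos(3t)

Coefficient matrix A = [[-10, -3], [30, 8]].
Characteristic polynomial det(A - λI) = λ^2 + 2λ + 10 = 0.
Eigenvalues λ = -1 ± 3i (complex conjugate pair).
For λ=-1+3i: an eigenvector is (1,-3) - i(0,1) = (1, -3 - i).
A real fundamental pair from Re and Im of e^((-1+3i)t)v: X_1 = e^(-t)(cos(3t)·(1,-3) + sin(3t)·(0,1)), X_2 = e^(-t)(sin(3t)·(1,-3) - cos(3t)·(0,1)).
General solution: K_1X_1 + K_2X_2.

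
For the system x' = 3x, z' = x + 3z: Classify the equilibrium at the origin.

unstable improper node

A = [[3,0],[1,3]]; det(A-λI) = λ^2 - 6λ + 9.
repeated λ = 3 with a single eigenvector.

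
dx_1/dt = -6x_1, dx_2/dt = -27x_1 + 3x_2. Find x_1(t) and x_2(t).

Coefficient matrix A = [[-6, 0], [-27, 3]].
Characteristic polynomial det(A - λI) = λ^2 + 3λ - 18 = 0.
Eigenvalues λ = -6, 3.
For λ=-6: (A-λI) row 2 is [-27, 9], so an eigenvector is (-1, -3).
For λ=3: (A-λI) row 1 is [-9, 0], so an eigenvector is (0, 1).
General solution: C_1e^(-6t)(-1,-3) + C_2e^(3t)(0,1).

x_1(t) = -C_1e^(-6t), x_2(t) = -3C_1e^(-6t) + C_2e^(3t)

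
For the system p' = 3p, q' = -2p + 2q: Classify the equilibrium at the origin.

unstable node

A = [[3,0],[-2,2]]; det(A-λI) = λ^2 - 5λ + 6.
λ = 2, 3: both positive.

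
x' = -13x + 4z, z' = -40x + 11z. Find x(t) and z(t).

x(t) = -K_1e^(-t)sin(4t) + K_2e^(-t)cos(4t), z(t) = -3K_1e^(-t)sin(4t) - K_1e^(-t)cos(4t) - K_2e^(-t)sin(4t) + 3K_2e^(-t)cos(4t)

Coefficient matrix A = [[-13, 4], [-40, 11]].
Characteristic polynomial det(A - λI) = λ^2 + 2λ + 17 = 0.
Eigenvalues λ = -1 ± 4i (complex conjugate pair).
For λ=-1+4i: an eigenvector is (0,-1) - i(-1,-3) = (0 + i, -1 + 3i).
A real fundamental pair from Re and Im of e^((-1+4i)t)v: X_1 = e^(-t)(cos(4t)·(0,-1) + sin(4t)·(-1,-3)), X_2 = e^(-t)(sin(4t)·(0,-1) - cos(4t)·(-1,-3)).
General solution: K_1X_1 + K_2X_2.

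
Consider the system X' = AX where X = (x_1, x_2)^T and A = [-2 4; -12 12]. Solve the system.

x_1(t) = 2c_1e^(4t) - c_2e^(6t), x_2(t) = 3c_1e^(4t) - 2c_2e^(6t)

Coefficient matrix A = [[-2, 4], [-12, 12]].
Characteristic polynomial det(A - λI) = λ^2 - 10λ + 24 = 0.
Eigenvalues λ = 4, 6.
For λ=4: (A-λI) row 1 is [-6, 4], so an eigenvector is (2, 3).
For λ=6: (A-λI) row 1 is [-8, 4], so an eigenvector is (-1, -2).
General solution: c_1e^(4t)(2,3) + c_2e^(6t)(-1,-2).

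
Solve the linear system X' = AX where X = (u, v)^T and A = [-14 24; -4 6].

Coefficient matrix A = [[-14, 24], [-4, 6]].
Characteristic polynomial det(A - λI) = λ^2 + 8λ + 12 = 0.
Eigenvalues λ = -6, -2.
For λ=-6: (A-λI) row 1 is [-8, 24], so an eigenvector is (3, 1).
For λ=-2: (A-λI) row 1 is [-12, 24], so an eigenvector is (-2, -1).
General solution: c_1e^(-6t)(3,1) + c_2e^(-2t)(-2,-1).

u(t) = 3c_1e^(-6t) - 2c_2e^(-2t), v(t) = c_1e^(-6t) - c_2e^(-2t)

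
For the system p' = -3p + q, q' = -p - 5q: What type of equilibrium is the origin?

stable improper node

A = [[-3,1],[-1,-5]]; det(A-λI) = λ^2 + 8λ + 16.
repeated λ = -4 with a single eigenvector.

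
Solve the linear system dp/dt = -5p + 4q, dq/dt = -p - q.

Coefficient matrix A = [[-5, 4], [-1, -1]].
Characteristic polynomial det(A - λI) = λ^2 + 6λ + 9 = 0.
Single eigenvalue λ = -3 with algebraic multiplicity 2.
Eigenvector v = (2,1); generalized eigenvector w with (A-λI)w=v is (-1,0).
General solution: e^(-3t)[K_1·v + K_2·(t·v + w)].

p(t) = 2K_1e^(-3t) + 2K_2te^(-3t) - K_2e^(-3t), q(t) = K_1e^(-3t) + K_2te^(-3t)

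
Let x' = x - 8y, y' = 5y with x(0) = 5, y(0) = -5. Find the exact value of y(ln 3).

-1215

A = [[1,-8],[0,5]]; eigenvalues λ = 5, 1.
Eigenvectors: (2,-1) for λ=5, (-1,0) for λ=1.
From the initial condition, c_1 = 5, c_2 = 5.
y(ln 3) = (5)(3^5)(-1) + (5)(3^1)(0) = -1215.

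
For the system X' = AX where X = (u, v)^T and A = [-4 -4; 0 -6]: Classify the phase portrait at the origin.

stable node

A = [[-4,-4],[0,-6]]; det(A-λI) = λ^2 + 10λ + 24.
λ = -4, -6: both negative.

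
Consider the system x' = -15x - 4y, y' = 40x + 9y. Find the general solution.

Coefficient matrix A = [[-15, -4], [40, 9]].
Characteristic polynomial det(A - λI) = λ^2 + 6λ + 25 = 0.
Eigenvalues λ = -3 ± 4i (complex conjugate pair).
For λ=-3+4i: an eigenvector is (1,-3) - i(0,1) = (1, -3 - i).
A real fundamental pair from Re and Im of e^((-3+4i)t)v: X_1 = e^(-3t)(cos(4t)·(1,-3) + sin(4t)·(0,1)), X_2 = e^(-3t)(sin(4t)·(1,-3) - cos(4t)·(0,1)).
General solution: c_1X_1 + c_2X_2.

x(t) = c_1e^(-3t)cos(4t) + c_2e^(-3t)sin(4t), y(t) = c_1e^(-3t)sin(4t) - 3c_1e^(-3t)cos(4t) - 3c_2e^(-3t)sin(4t) - c_2e^(-3t)cos(4t)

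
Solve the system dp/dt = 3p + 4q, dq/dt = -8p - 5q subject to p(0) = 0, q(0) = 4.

Coefficient matrix A = [[3, 4], [-8, -5]].
Characteristic polynomial det(A - λI) = λ^2 + 2λ + 17 = 0.
Eigenvalues λ = -1 ± 4i (complex conjugate pair).
For λ=-1+4i: an eigenvector is (0,-1) - i(-1,1) = (0 + i, -1 - i).
A real fundamental pair from Re and Im of e^((-1+4i)t)v: X_1 = e^(-t)(cos(4t)·(0,-1) + sin(4t)·(-1,1)), X_2 = e^(-t)(sin(4t)·(0,-1) - cos(4t)·(-1,1)).
General solution: c_1X_1 + c_2X_2.
Applying p(0)=0, q(0)=4 gives c_1=-4, c_2=0.

p(t) = 4e^(-t)sin(4t), q(t) = -4e^(-t)sin(4t) + 4e^(-t)cos(4t)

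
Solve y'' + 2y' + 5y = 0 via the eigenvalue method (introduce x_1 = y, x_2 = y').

y(t) = K_1e^(-t)cos(2t) + K_2e^(-t)sin(2t)

Let x_1 = y, x_2 = y'. Then x_1' = x_2 and x_2' = -5x_1 - 2x_2.
A = [[0,1],[-5,-2]]; det(A-λI) = λ^2 + 2λ + 5.
Eigenvalues λ = -1 ± 2i.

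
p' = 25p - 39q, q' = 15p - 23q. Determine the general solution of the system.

p(t) = 3K_1e^(t)sin(3t) + 2K_1e^(t)cos(3t) + 2K_2e^(t)sin(3t) - 3K_2e^(t)cos(3t), q(t) = 2K_1e^(t)sin(3t) + K_1e^(t)cos(3t) + K_2e^(t)sin(3t) - 2K_2e^(t)cos(3t)

Coefficient matrix A = [[25, -39], [15, -23]].
Characteristic polynomial det(A - λI) = λ^2 - 2λ + 10 = 0.
Eigenvalues λ = 1 ± 3i (complex conjugate pair).
For λ=1+3i: an eigenvector is (2,1) - i(3,2) = (2 - 3i, 1 - 2i).
A real fundamental pair from Re and Im of e^((1+3i)t)v: X_1 = e^(t)(cos(3t)·(2,1) + sin(3t)·(3,2)), X_2 = e^(t)(sin(3t)·(2,1) - cos(3t)·(3,2)).
General solution: K_1X_1 + K_2X_2.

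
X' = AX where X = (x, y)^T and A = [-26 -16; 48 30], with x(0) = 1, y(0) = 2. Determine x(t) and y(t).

Coefficient matrix A = [[-26, -16], [48, 30]].
Characteristic polynomial det(A - λI) = λ^2 - 4λ - 12 = 0.
Eigenvalues λ = 6, -2.
For λ=6: (A-λI) row 1 is [-32, -16], so an eigenvector is (-1, 2).
For λ=-2: (A-λI) row 1 is [-24, -16], so an eigenvector is (-2, 3).
General solution: C_1e^(6t)(-1,2) + C_2e^(-2t)(-2,3).
Applying x(0)=1, y(0)=2 gives C_1=7, C_2=-4.

x(t) = -7e^(6t) + 8e^(-2t), y(t) = 14e^(6t) - 12e^(-2t)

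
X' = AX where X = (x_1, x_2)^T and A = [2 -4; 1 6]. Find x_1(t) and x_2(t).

Coefficient matrix A = [[2, -4], [1, 6]].
Characteristic polynomial det(A - λI) = λ^2 - 8λ + 16 = 0.
Single eigenvalue λ = 4 with algebraic multiplicity 2.
Eigenvector v = (-2,1); generalized eigenvector w with (A-λI)w=v is (3,-1).
General solution: e^(4t)[K_1·v + K_2·(t·v + w)].

x_1(t) = -2K_1e^(4t) - 2K_2te^(4t) + 3K_2e^(4t), x_2(t) = K_1e^(4t) + K_2te^(4t) - K_2e^(4t)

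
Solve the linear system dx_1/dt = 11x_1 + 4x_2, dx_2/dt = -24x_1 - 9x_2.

Coefficient matrix A = [[11, 4], [-24, -9]].
Characteristic polynomial det(A - λI) = λ^2 - 2λ - 3 = 0.
Eigenvalues λ = -1, 3.
For λ=-1: (A-λI) row 1 is [12, 4], so an eigenvector is (-1, 3).
For λ=3: (A-λI) row 1 is [8, 4], so an eigenvector is (1, -2).
General solution: K_1e^(-t)(-1,3) + K_2e^(3t)(1,-2).

x_1(t) = -K_1e^(-t) + K_2e^(3t), x_2(t) = 3K_1e^(-t) - 2K_2e^(3t)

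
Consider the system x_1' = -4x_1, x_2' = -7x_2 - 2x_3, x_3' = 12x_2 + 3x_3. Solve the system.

Coefficient matrix A = [[-4, 0, 0], [0, -7, -2], [0, 12, 3]].
det(A - λI) = 0 gives eigenvalues λ = -4, -3, -1.
For λ=-4: eigenvector (1,0,0).
For λ=-3: eigenvector (0,1,-2).
For λ=-1: eigenvector (0,-1,3).
General solution: K_1e^(-4t)(1,0,0) + K_2e^(-3t)(0,1,-2) + K_3e^(-t)(0,-1,3).

x_1(t) = K_1e^(-4t), x_2(t) = K_2e^(-3t) - K_3e^(-t), x_3(t) = -2K_2e^(-3t) + 3K_3e^(-t)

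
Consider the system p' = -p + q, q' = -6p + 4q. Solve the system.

p(t) = K_1e^(t) - K_2e^(2t), q(t) = 2K_1e^(t) - 3K_2e^(2t)

Coefficient matrix A = [[-1, 1], [-6, 4]].
Characteristic polynomial det(A - λI) = λ^2 - 3λ + 2 = 0.
Eigenvalues λ = 1, 2.
For λ=1: (A-λI) row 1 is [-2, 1], so an eigenvector is (1, 2).
For λ=2: (A-λI) row 1 is [-3, 1], so an eigenvector is (-1, -3).
General solution: K_1e^(t)(1,2) + K_2e^(2t)(-1,-3).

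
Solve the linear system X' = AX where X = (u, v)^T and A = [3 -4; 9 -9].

Coefficient matrix A = [[3, -4], [9, -9]].
Characteristic polynomial det(A - λI) = λ^2 + 6λ + 9 = 0.
Single eigenvalue λ = -3 with algebraic multiplicity 2.
Eigenvector v = (2,3); generalized eigenvector w with (A-λI)w=v is (-1,-2).
General solution: e^(-3t)[C_1·v + C_2·(t·v + w)].

u(t) = 2C_1e^(-3t) + 2C_2te^(-3t) - C_2e^(-3t), v(t) = 3C_1e^(-3t) + 3C_2te^(-3t) - 2C_2e^(-3t)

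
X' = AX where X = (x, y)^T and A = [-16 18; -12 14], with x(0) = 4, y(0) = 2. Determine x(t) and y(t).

x(t) = -2e^(2t) + 6e^(-4t), y(t) = -2e^(2t) + 4e^(-4t)

Coefficient matrix A = [[-16, 18], [-12, 14]].
Characteristic polynomial det(A - λI) = λ^2 + 2λ - 8 = 0.
Eigenvalues λ = 2, -4.
For λ=2: (A-λI) row 1 is [-18, 18], so an eigenvector is (-1, -1).
For λ=-4: (A-λI) row 1 is [-12, 18], so an eigenvector is (-3, -2).
General solution: c_1e^(2t)(-1,-1) + c_2e^(-4t)(-3,-2).
Applying x(0)=4, y(0)=2 gives c_1=2, c_2=-2.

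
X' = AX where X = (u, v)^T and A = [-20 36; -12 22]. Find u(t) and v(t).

u(t) = -3C_1e^(4t) - 2C_2e^(-2t), v(t) = -2C_1e^(4t) - C_2e^(-2t)

Coefficient matrix A = [[-20, 36], [-12, 22]].
Characteristic polynomial det(A - λI) = λ^2 - 2λ - 8 = 0.
Eigenvalues λ = 4, -2.
For λ=4: (A-λI) row 1 is [-24, 36], so an eigenvector is (-3, -2).
For λ=-2: (A-λI) row 1 is [-18, 36], so an eigenvector is (-2, -1).
General solution: C_1e^(4t)(-3,-2) + C_2e^(-2t)(-2,-1).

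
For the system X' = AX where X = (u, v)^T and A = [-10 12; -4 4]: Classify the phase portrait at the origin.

A = [[-10,12],[-4,4]]; det(A-λI) = λ^2 + 6λ + 8.
λ = -4, -2: both negative.

stable node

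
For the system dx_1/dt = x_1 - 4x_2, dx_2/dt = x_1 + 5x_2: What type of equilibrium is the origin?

unstable improper node

A = [[1,-4],[1,5]]; det(A-λI) = λ^2 - 6λ + 9.
repeated λ = 3 with a single eigenvector.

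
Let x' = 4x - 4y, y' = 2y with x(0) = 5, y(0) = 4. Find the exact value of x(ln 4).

-640

A = [[4,-4],[0,2]]; eigenvalues λ = 4, 2.
Eigenvectors: (1,0) for λ=4, (2,1) for λ=2.
From the initial condition, c_1 = -3, c_2 = 4.
x(ln 4) = (-3)(4^4)(1) + (4)(4^2)(2) = -640.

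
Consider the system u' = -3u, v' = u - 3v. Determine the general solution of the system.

Coefficient matrix A = [[-3, 0], [1, -3]].
Characteristic polynomial det(A - λI) = λ^2 + 6λ + 9 = 0.
Single eigenvalue λ = -3 with algebraic multiplicity 2.
Eigenvector v = (0,-1); generalized eigenvector w with (A-λI)w=v is (-1,1).
General solution: e^(-3t)[c_1·v + c_2·(t·v + w)].

u(t) = -c_2e^(-3t), v(t) = -c_1e^(-3t) - c_2te^(-3t) + c_2e^(-3t)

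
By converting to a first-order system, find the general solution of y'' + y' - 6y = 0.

Let x_1 = y, x_2 = y'. Then x_1' = x_2 and x_2' = 6x_1 - x_2.
A = [[0,1],[6,-1]]; det(A-λI) = λ^2 + λ - 6.
Eigenvalues λ = -3, 2 with eigenvectors (1,-3), (1,2).

y(t) = C_1e^(-3t) + C_2e^(2t)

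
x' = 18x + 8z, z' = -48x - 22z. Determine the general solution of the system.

x(t) = c_1e^(-6t) - c_2e^(2t), z(t) = -3c_1e^(-6t) + 2c_2e^(2t)

Coefficient matrix A = [[18, 8], [-48, -22]].
Characteristic polynomial det(A - λI) = λ^2 + 4λ - 12 = 0.
Eigenvalues λ = -6, 2.
For λ=-6: (A-λI) row 1 is [24, 8], so an eigenvector is (1, -3).
For λ=2: (A-λI) row 1 is [16, 8], so an eigenvector is (-1, 2).
General solution: c_1e^(-6t)(1,-3) + c_2e^(2t)(-1,2).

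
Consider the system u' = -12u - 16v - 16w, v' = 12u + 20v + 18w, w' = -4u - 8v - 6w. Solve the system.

Coefficient matrix A = [[-12, -16, -16], [12, 20, 18], [-4, -8, -6]].
det(A - λI) = 0 gives eigenvalues λ = 2, 4, -4.
For λ=2: eigenvector (0,-1,1).
For λ=4: eigenvector (-1,3,-2).
For λ=-4: eigenvector (2,-1,0).
General solution: K_1e^(2t)(0,-1,1) + K_2e^(4t)(-1,3,-2) + K_3e^(-4t)(2,-1,0).

u(t) = -K_2e^(4t) + 2K_3e^(-4t), v(t) = -K_1e^(2t) + 3K_2e^(4t) - K_3e^(-4t), w(t) = K_1e^(2t) - 2K_2e^(4t)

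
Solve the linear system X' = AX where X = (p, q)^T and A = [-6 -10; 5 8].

p(t) = 3c_1e^(t)sin(t) + c_1e^(t)cos(t) + c_2e^(t)sin(t) - 3c_2e^(t)cos(t), q(t) = -2c_1e^(t)sin(t) - c_1e^(t)cos(t) - c_2e^(t)sin(t) + 2c_2e^(t)cos(t)

Coefficient matrix A = [[-6, -10], [5, 8]].
Characteristic polynomial det(A - λI) = λ^2 - 2λ + 2 = 0.
Eigenvalues λ = 1 ± i (complex conjugate pair).
For λ=1+i: an eigenvector is (1,-1) - i(3,-2) = (1 - 3i, -1 + 2i).
A real fundamental pair from Re and Im of e^((1+i)t)v: X_1 = e^(t)(cos(t)·(1,-1) + sin(t)·(3,-2)), X_2 = e^(t)(sin(t)·(1,-1) - cos(t)·(3,-2)).
General solution: c_1X_1 + c_2X_2.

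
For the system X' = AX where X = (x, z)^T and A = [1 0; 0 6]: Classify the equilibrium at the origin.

unstable node

A = [[1,0],[0,6]]; det(A-λI) = λ^2 - 7λ + 6.
λ = 6, 1: both positive.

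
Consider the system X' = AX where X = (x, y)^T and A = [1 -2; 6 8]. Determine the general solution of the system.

x(t) = -2K_1e^(4t) + K_2e^(5t), y(t) = 3K_1e^(4t) - 2K_2e^(5t)

Coefficient matrix A = [[1, -2], [6, 8]].
Characteristic polynomial det(A - λI) = λ^2 - 9λ + 20 = 0.
Eigenvalues λ = 4, 5.
For λ=4: (A-λI) row 1 is [-3, -2], so an eigenvector is (-2, 3).
For λ=5: (A-λI) row 1 is [-4, -2], so an eigenvector is (1, -2).
General solution: K_1e^(4t)(-2,3) + K_2e^(5t)(1,-2).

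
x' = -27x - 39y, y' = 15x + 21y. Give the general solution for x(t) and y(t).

Coefficient matrix A = [[-27, -39], [15, 21]].
Characteristic polynomial det(A - λI) = λ^2 + 6λ + 18 = 0.
Eigenvalues λ = -3 ± 3i (complex conjugate pair).
For λ=-3+3i: an eigenvector is (2,-1) - i(-3,2) = (2 + 3i, -1 - 2i).
A real fundamental pair from Re and Im of e^((-3+3i)t)v: X_1 = e^(-3t)(cos(3t)·(2,-1) + sin(3t)·(-3,2)), X_2 = e^(-3t)(sin(3t)·(2,-1) - cos(3t)·(-3,2)).
General solution: K_1X_1 + K_2X_2.

x(t) = -3K_1e^(-3t)sin(3t) + 2K_1e^(-3t)cos(3t) + 2K_2e^(-3t)sin(3t) + 3K_2e^(-3t)cos(3t), y(t) = 2K_1e^(-3t)sin(3t) - K_1e^(-3t)cos(3t) - K_2e^(-3t)sin(3t) - 2K_2e^(-3t)cos(3t)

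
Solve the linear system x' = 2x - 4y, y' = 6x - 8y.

x(t) = c_1e^(-2t) - 2c_2e^(-4t), y(t) = c_1e^(-2t) - 3c_2e^(-4t)

Coefficient matrix A = [[2, -4], [6, -8]].
Characteristic polynomial det(A - λI) = λ^2 + 6λ + 8 = 0.
Eigenvalues λ = -2, -4.
For λ=-2: (A-λI) row 1 is [4, -4], so an eigenvector is (1, 1).
For λ=-4: (A-λI) row 1 is [6, -4], so an eigenvector is (-2, -3).
General solution: c_1e^(-2t)(1,1) + c_2e^(-4t)(-2,-3).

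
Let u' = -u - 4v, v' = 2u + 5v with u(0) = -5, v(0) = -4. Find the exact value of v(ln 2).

-86

A = [[-1,-4],[2,5]]; eigenvalues λ = 3, 1.
Eigenvectors: (1,-1) for λ=3, (-2,1) for λ=1.
From the initial condition, c_1 = 13, c_2 = 9.
v(ln 2) = (13)(2^3)(-1) + (9)(2^1)(1) = -86.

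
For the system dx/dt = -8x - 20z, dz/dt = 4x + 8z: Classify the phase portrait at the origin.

A = [[-8,-20],[4,8]]; det(A-λI) = λ^2 + 16.
λ = 0 ± 4i: zero real part.

center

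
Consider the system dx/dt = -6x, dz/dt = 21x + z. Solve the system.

Coefficient matrix A = [[-6, 0], [21, 1]].
Characteristic polynomial det(A - λI) = λ^2 + 5λ - 6 = 0.
Eigenvalues λ = -6, 1.
For λ=-6: (A-λI) row 2 is [21, 7], so an eigenvector is (-1, 3).
For λ=1: (A-λI) row 1 is [-7, 0], so an eigenvector is (0, -1).
General solution: c_1e^(-6t)(-1,3) + c_2e^(t)(0,-1).

x(t) = -c_1e^(-6t), z(t) = 3c_1e^(-6t) - c_2e^(t)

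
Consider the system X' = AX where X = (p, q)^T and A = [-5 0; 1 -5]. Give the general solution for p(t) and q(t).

p(t) = -C_2e^(-5t), q(t) = -C_1e^(-5t) - C_2te^(-5t) - 2C_2e^(-5t)

Coefficient matrix A = [[-5, 0], [1, -5]].
Characteristic polynomial det(A - λI) = λ^2 + 10λ + 25 = 0.
Single eigenvalue λ = -5 with algebraic multiplicity 2.
Eigenvector v = (0,-1); generalized eigenvector w with (A-λI)w=v is (-1,-2).
General solution: e^(-5t)[C_1·v + C_2·(t·v + w)].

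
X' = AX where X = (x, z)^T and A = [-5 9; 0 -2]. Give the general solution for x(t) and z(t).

x(t) = -K_1e^(-5t) + 3K_2e^(-2t), z(t) = K_2e^(-2t)

Coefficient matrix A = [[-5, 9], [0, -2]].
Characteristic polynomial det(A - λI) = λ^2 + 7λ + 10 = 0.
Eigenvalues λ = -5, -2.
For λ=-5: (A-λI) row 1 is [0, 9], so an eigenvector is (-1, 0).
For λ=-2: (A-λI) row 1 is [-3, 9], so an eigenvector is (3, 1).
General solution: K_1e^(-5t)(-1,0) + K_2e^(-2t)(3,1).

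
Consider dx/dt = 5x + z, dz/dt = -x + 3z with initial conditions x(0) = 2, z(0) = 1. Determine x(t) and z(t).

Coefficient matrix A = [[5, 1], [-1, 3]].
Characteristic polynomial det(A - λI) = λ^2 - 8λ + 16 = 0.
Single eigenvalue λ = 4 with algebraic multiplicity 2.
Eigenvector v = (1,-1); generalized eigenvector w with (A-λI)w=v is (3,-2).
General solution: e^(4t)[c_1·v + c_2·(t·v + w)].
Applying x(0)=2, z(0)=1 gives c_1=-7, c_2=3.

x(t) = 3te^(4t) + 2e^(4t), z(t) = -3te^(4t) + e^(4t)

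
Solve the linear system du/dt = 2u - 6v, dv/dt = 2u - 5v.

u(t) = 2K_1e^(-t) - 3K_2e^(-2t), v(t) = K_1e^(-t) - 2K_2e^(-2t)

Coefficient matrix A = [[2, -6], [2, -5]].
Characteristic polynomial det(A - λI) = λ^2 + 3λ + 2 = 0.
Eigenvalues λ = -1, -2.
For λ=-1: (A-λI) row 1 is [3, -6], so an eigenvector is (2, 1).
For λ=-2: (A-λI) row 1 is [4, -6], so an eigenvector is (-3, -2).
General solution: K_1e^(-t)(2,1) + K_2e^(-2t)(-3,-2).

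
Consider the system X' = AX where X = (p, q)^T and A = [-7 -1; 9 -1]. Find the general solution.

p(t) = -K_1e^(-4t) - K_2te^(-4t), q(t) = 3K_1e^(-4t) + 3K_2te^(-4t) + K_2e^(-4t)

Coefficient matrix A = [[-7, -1], [9, -1]].
Characteristic polynomial det(A - λI) = λ^2 + 8λ + 16 = 0.
Single eigenvalue λ = -4 with algebraic multiplicity 2.
Eigenvector v = (-1,3); generalized eigenvector w with (A-λI)w=v is (0,1).
General solution: e^(-4t)[K_1·v + K_2·(t·v + w)].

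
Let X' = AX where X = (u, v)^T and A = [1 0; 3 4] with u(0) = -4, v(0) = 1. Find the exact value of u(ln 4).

A = [[1,0],[3,4]]; eigenvalues λ = 4, 1.
Eigenvectors: (0,1) for λ=4, (-1,1) for λ=1.
From the initial condition, c_1 = -3, c_2 = 4.
u(ln 4) = (-3)(4^4)(0) + (4)(4^1)(-1) = -16.

-16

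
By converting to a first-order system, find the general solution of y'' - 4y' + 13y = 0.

y(t) = C_1e^(2t)cos(3t) + C_2e^(2t)sin(3t)

Let x_1 = y, x_2 = y'. Then x_1' = x_2 and x_2' = -13x_1 + 4x_2.
A = [[0,1],[-13,4]]; det(A-λI) = λ^2 - 4λ + 13.
Eigenvalues λ = 2 ± 3i.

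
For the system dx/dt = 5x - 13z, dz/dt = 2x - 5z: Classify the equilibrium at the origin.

A = [[5,-13],[2,-5]]; det(A-λI) = λ^2 + 1.
λ = 0 ± i: zero real part.

center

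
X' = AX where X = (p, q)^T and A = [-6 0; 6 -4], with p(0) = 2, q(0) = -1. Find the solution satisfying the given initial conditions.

Coefficient matrix A = [[-6, 0], [6, -4]].
Characteristic polynomial det(A - λI) = λ^2 + 10λ + 24 = 0.
Eigenvalues λ = -4, -6.
For λ=-4: (A-λI) row 1 is [-2, 0], so an eigenvector is (0, 1).
For λ=-6: (A-λI) row 2 is [6, 2], so an eigenvector is (-1, 3).
General solution: c_1e^(-4t)(0,1) + c_2e^(-6t)(-1,3).
Applying p(0)=2, q(0)=-1 gives c_1=5, c_2=-2.

p(t) = 2e^(-6t), q(t) = 5e^(-4t) - 6e^(-6t)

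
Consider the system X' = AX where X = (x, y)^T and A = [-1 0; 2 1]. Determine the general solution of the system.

Coefficient matrix A = [[-1, 0], [2, 1]].
Characteristic polynomial det(A - λI) = λ^2 - 1 = 0.
Eigenvalues λ = 1, -1.
For λ=1: (A-λI) row 1 is [-2, 0], so an eigenvector is (0, 1).
For λ=-1: (A-λI) row 2 is [2, 2], so an eigenvector is (-1, 1).
General solution: C_1e^(t)(0,1) + C_2e^(-t)(-1,1).

x(t) = -C_2e^(-t), y(t) = C_1e^(t) + C_2e^(-t)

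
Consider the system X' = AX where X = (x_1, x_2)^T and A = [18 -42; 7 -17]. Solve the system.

Coefficient matrix A = [[18, -42], [7, -17]].
Characteristic polynomial det(A - λI) = λ^2 - λ - 12 = 0.
Eigenvalues λ = -3, 4.
For λ=-3: (A-λI) row 1 is [21, -42], so an eigenvector is (2, 1).
For λ=4: (A-λI) row 1 is [14, -42], so an eigenvector is (-3, -1).
General solution: C_1e^(-3t)(2,1) + C_2e^(4t)(-3,-1).

x_1(t) = 2C_1e^(-3t) - 3C_2e^(4t), x_2(t) = C_1e^(-3t) - C_2e^(4t)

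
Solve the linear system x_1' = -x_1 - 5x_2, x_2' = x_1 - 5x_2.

Coefficient matrix A = [[-1, -5], [1, -5]].
Characteristic polynomial det(A - λI) = λ^2 + 6λ + 10 = 0.
Eigenvalues λ = -3 ± i (complex conjugate pair).
For λ=-3+i: an eigenvector is (1,0) - i(2,1) = (1 - 2i, 0 - i).
A real fundamental pair from Re and Im of e^((-3+i)t)v: X_1 = e^(-3t)(cos(t)·(1,0) + sin(t)·(2,1)), X_2 = e^(-3t)(sin(t)·(1,0) - cos(t)·(2,1)).
General solution: C_1X_1 + C_2X_2.

x_1(t) = 2C_1e^(-3t)sin(t) + C_1e^(-3t)cos(t) + C_2e^(-3t)sin(t) - 2C_2e^(-3t)cos(t), x_2(t) = C_1e^(-3t)sin(t) - C_2e^(-3t)cos(t)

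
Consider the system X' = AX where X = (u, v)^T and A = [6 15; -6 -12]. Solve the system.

Coefficient matrix A = [[6, 15], [-6, -12]].
Characteristic polynomial det(A - λI) = λ^2 + 6λ + 18 = 0.
Eigenvalues λ = -3 ± 3i (complex conjugate pair).
For λ=-3+3i: an eigenvector is (-2,1) - i(-1,1) = (-2 + i, 1 - i).
A real fundamental pair from Re and Im of e^((-3+3i)t)v: X_1 = e^(-3t)(cos(3t)·(-2,1) + sin(3t)·(-1,1)), X_2 = e^(-3t)(sin(3t)·(-2,1) - cos(3t)·(-1,1)).
General solution: K_1X_1 + K_2X_2.

u(t) = -K_1e^(-3t)sin(3t) - 2K_1e^(-3t)cos(3t) - 2K_2e^(-3t)sin(3t) + K_2e^(-3t)cos(3t), v(t) = K_1e^(-3t)sin(3t) + K_1e^(-3t)cos(3t) + K_2e^(-3t)sin(3t) - K_2e^(-3t)cos(3t)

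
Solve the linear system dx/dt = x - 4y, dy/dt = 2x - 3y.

x(t) = c_1e^(-t)sin(2t) - c_1e^(-t)cos(2t) - c_2e^(-t)sin(2t) - c_2e^(-t)cos(2t), y(t) = -c_1e^(-t)cos(2t) - c_2e^(-t)sin(2t)

Coefficient matrix A = [[1, -4], [2, -3]].
Characteristic polynomial det(A - λI) = λ^2 + 2λ + 5 = 0.
Eigenvalues λ = -1 ± 2i (complex conjugate pair).
For λ=-1+2i: an eigenvector is (-1,-1) - i(1,0) = (-1 - i, -1).
A real fundamental pair from Re and Im of e^((-1+2i)t)v: X_1 = e^(-t)(cos(2t)·(-1,-1) + sin(2t)·(1,0)), X_2 = e^(-t)(sin(2t)·(-1,-1) - cos(2t)·(1,0)).
General solution: c_1X_1 + c_2X_2.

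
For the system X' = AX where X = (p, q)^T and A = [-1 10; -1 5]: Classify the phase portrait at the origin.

A = [[-1,10],[-1,5]]; det(A-λI) = λ^2 - 4λ + 5.
λ = 2 ± i: positive real part.

unstable spiral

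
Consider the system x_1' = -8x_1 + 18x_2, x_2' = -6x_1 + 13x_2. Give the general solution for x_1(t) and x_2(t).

x_1(t) = 3c_1e^(4t) - 2c_2e^(t), x_2(t) = 2c_1e^(4t) - c_2e^(t)

Coefficient matrix A = [[-8, 18], [-6, 13]].
Characteristic polynomial det(A - λI) = λ^2 - 5λ + 4 = 0.
Eigenvalues λ = 4, 1.
For λ=4: (A-λI) row 1 is [-12, 18], so an eigenvector is (3, 2).
For λ=1: (A-λI) row 1 is [-9, 18], so an eigenvector is (-2, -1).
General solution: c_1e^(4t)(3,2) + c_2e^(t)(-2,-1).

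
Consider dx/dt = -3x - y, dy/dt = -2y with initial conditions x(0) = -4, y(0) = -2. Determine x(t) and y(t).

x(t) = 2e^(-2t) - 6e^(-3t), y(t) = -2e^(-2t)

Coefficient matrix A = [[-3, -1], [0, -2]].
Characteristic polynomial det(A - λI) = λ^2 + 5λ + 6 = 0.
Eigenvalues λ = -3, -2.
For λ=-3: (A-λI) row 1 is [0, -1], so an eigenvector is (-1, 0).
For λ=-2: (A-λI) row 1 is [-1, -1], so an eigenvector is (-1, 1).
General solution: K_1e^(-3t)(-1,0) + K_2e^(-2t)(-1,1).
Applying x(0)=-4, y(0)=-2 gives K_1=6, K_2=-2.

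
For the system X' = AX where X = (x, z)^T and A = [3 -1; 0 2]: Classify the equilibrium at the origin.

unstable node

A = [[3,-1],[0,2]]; det(A-λI) = λ^2 - 5λ + 6.
λ = 2, 3: both positive.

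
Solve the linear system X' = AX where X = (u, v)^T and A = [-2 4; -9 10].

Coefficient matrix A = [[-2, 4], [-9, 10]].
Characteristic polynomial det(A - λI) = λ^2 - 8λ + 16 = 0.
Single eigenvalue λ = 4 with algebraic multiplicity 2.
Eigenvector v = (2,3); generalized eigenvector w with (A-λI)w=v is (-1,-1).
General solution: e^(4t)[c_1·v + c_2·(t·v + w)].

u(t) = 2c_1e^(4t) + 2c_2te^(4t) - c_2e^(4t), v(t) = 3c_1e^(4t) + 3c_2te^(4t) - c_2e^(4t)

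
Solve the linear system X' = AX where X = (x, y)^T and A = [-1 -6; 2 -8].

x(t) = 3K_1e^(-5t) + 2K_2e^(-4t), y(t) = 2K_1e^(-5t) + K_2e^(-4t)

Coefficient matrix A = [[-1, -6], [2, -8]].
Characteristic polynomial det(A - λI) = λ^2 + 9λ + 20 = 0.
Eigenvalues λ = -5, -4.
For λ=-5: (A-λI) row 1 is [4, -6], so an eigenvector is (3, 2).
For λ=-4: (A-λI) row 1 is [3, -6], so an eigenvector is (2, 1).
General solution: K_1e^(-5t)(3,2) + K_2e^(-4t)(2,1).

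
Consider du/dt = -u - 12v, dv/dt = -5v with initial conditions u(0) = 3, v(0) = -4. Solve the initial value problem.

u(t) = 15e^(-t) - 12e^(-5t), v(t) = -4e^(-5t)

Coefficient matrix A = [[-1, -12], [0, -5]].
Characteristic polynomial det(A - λI) = λ^2 + 6λ + 5 = 0.
Eigenvalues λ = -5, -1.
For λ=-5: (A-λI) row 1 is [4, -12], so an eigenvector is (3, 1).
For λ=-1: (A-λI) row 1 is [0, -12], so an eigenvector is (1, 0).
General solution: K_1e^(-5t)(3,1) + K_2e^(-t)(1,0).
Applying u(0)=3, v(0)=-4 gives K_1=-4, K_2=15.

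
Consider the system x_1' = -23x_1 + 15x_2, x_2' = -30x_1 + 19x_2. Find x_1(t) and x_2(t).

x_1(t) = C_1e^(-2t)sin(3t) + 2C_1e^(-2t)cos(3t) + 2C_2e^(-2t)sin(3t) - C_2e^(-2t)cos(3t), x_2(t) = C_1e^(-2t)sin(3t) + 3C_1e^(-2t)cos(3t) + 3C_2e^(-2t)sin(3t) - C_2e^(-2t)cos(3t)

Coefficient matrix A = [[-23, 15], [-30, 19]].
Characteristic polynomial det(A - λI) = λ^2 + 4λ + 13 = 0.
Eigenvalues λ = -2 ± 3i (complex conjugate pair).
For λ=-2+3i: an eigenvector is (2,3) - i(1,1) = (2 - i, 3 - i).
A real fundamental pair from Re and Im of e^((-2+3i)t)v: X_1 = e^(-2t)(cos(3t)·(2,3) + sin(3t)·(1,1)), X_2 = e^(-2t)(sin(3t)·(2,3) - cos(3t)·(1,1)).
General solution: C_1X_1 + C_2X_2.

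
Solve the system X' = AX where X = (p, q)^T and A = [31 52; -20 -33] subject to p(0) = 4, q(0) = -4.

p(t) = -20e^(-t)sin(4t) + 4e^(-t)cos(4t), q(t) = 12e^(-t)sin(4t) - 4e^(-t)cos(4t)

Coefficient matrix A = [[31, 52], [-20, -33]].
Characteristic polynomial det(A - λI) = λ^2 + 2λ + 17 = 0.
Eigenvalues λ = -1 ± 4i (complex conjugate pair).
For λ=-1+4i: an eigenvector is (-3,2) - i(2,-1) = (-3 - 2i, 2 + i).
A real fundamental pair from Re and Im of e^((-1+4i)t)v: X_1 = e^(-t)(cos(4t)·(-3,2) + sin(4t)·(2,-1)), X_2 = e^(-t)(sin(4t)·(-3,2) - cos(4t)·(2,-1)).
General solution: K_1X_1 + K_2X_2.
Applying p(0)=4, q(0)=-4 gives K_1=-4, K_2=4.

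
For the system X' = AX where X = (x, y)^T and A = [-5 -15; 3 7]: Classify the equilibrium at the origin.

A = [[-5,-15],[3,7]]; det(A-λI) = λ^2 - 2λ + 10.
λ = 1 ± 3i: positive real part.

unstable spiral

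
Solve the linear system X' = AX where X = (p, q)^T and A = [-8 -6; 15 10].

p(t) = -c_1e^(t)sin(3t) - c_1e^(t)cos(3t) - c_2e^(t)sin(3t) + c_2e^(t)cos(3t), q(t) = c_1e^(t)sin(3t) + 2c_1e^(t)cos(3t) + 2c_2e^(t)sin(3t) - c_2e^(t)cos(3t)

Coefficient matrix A = [[-8, -6], [15, 10]].
Characteristic polynomial det(A - λI) = λ^2 - 2λ + 10 = 0.
Eigenvalues λ = 1 ± 3i (complex conjugate pair).
For λ=1+3i: an eigenvector is (-1,2) - i(-1,1) = (-1 + i, 2 - i).
A real fundamental pair from Re and Im of e^((1+3i)t)v: X_1 = e^(t)(cos(3t)·(-1,2) + sin(3t)·(-1,1)), X_2 = e^(t)(sin(3t)·(-1,2) - cos(3t)·(-1,1)).
General solution: c_1X_1 + c_2X_2.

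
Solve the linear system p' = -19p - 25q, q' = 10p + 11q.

p(t) = -c_1e^(-4t)sin(5t) + 2c_1e^(-4t)cos(5t) + 2c_2e^(-4t)sin(5t) + c_2e^(-4t)cos(5t), q(t) = c_1e^(-4t)sin(5t) - c_1e^(-4t)cos(5t) - c_2e^(-4t)sin(5t) - c_2e^(-4t)cos(5t)

Coefficient matrix A = [[-19, -25], [10, 11]].
Characteristic polynomial det(A - λI) = λ^2 + 8λ + 41 = 0.
Eigenvalues λ = -4 ± 5i (complex conjugate pair).
For λ=-4+5i: an eigenvector is (2,-1) - i(-1,1) = (2 + i, -1 - i).
A real fundamental pair from Re and Im of e^((-4+5i)t)v: X_1 = e^(-4t)(cos(5t)·(2,-1) + sin(5t)·(-1,1)), X_2 = e^(-4t)(sin(5t)·(2,-1) - cos(5t)·(-1,1)).
General solution: c_1X_1 + c_2X_2.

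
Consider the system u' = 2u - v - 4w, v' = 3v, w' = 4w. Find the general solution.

Coefficient matrix A = [[2, -1, -4], [0, 3, 0], [0, 0, 4]].
det(A - λI) = 0 gives eigenvalues λ = 2, 3, 4.
For λ=2: eigenvector (1,0,0).
For λ=3: eigenvector (-1,1,0).
For λ=4: eigenvector (-2,0,1).
General solution: c_1e^(2t)(1,0,0) + c_2e^(3t)(-1,1,0) + c_3e^(4t)(-2,0,1).

u(t) = c_1e^(2t) - c_2e^(3t) - 2c_3e^(4t), v(t) = c_2e^(3t), w(t) = c_3e^(4t)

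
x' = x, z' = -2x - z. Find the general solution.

Coefficient matrix A = [[1, 0], [-2, -1]].
Characteristic polynomial det(A - λI) = λ^2 - 1 = 0.
Eigenvalues λ = 1, -1.
For λ=1: (A-λI) row 2 is [-2, -2], so an eigenvector is (-1, 1).
For λ=-1: (A-λI) row 1 is [2, 0], so an eigenvector is (0, -1).
General solution: C_1e^(t)(-1,1) + C_2e^(-t)(0,-1).

x(t) = -C_1e^(t), z(t) = C_1e^(t) - C_2e^(-t)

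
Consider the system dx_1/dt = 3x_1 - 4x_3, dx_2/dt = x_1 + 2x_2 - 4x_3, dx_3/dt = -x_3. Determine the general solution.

x_1(t) = K_2e^(3t) + K_3e^(-t), x_2(t) = K_1e^(2t) + K_2e^(3t) + K_3e^(-t), x_3(t) = K_3e^(-t)

Coefficient matrix A = [[3, 0, -4], [1, 2, -4], [0, 0, -1]].
det(A - λI) = 0 gives eigenvalues λ = 2, 3, -1.
For λ=2: eigenvector (0,1,0).
For λ=3: eigenvector (1,1,0).
For λ=-1: eigenvector (1,1,1).
General solution: K_1e^(2t)(0,1,0) + K_2e^(3t)(1,1,0) + K_3e^(-t)(1,1,1).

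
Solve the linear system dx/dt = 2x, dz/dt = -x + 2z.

Coefficient matrix A = [[2, 0], [-1, 2]].
Characteristic polynomial det(A - λI) = λ^2 - 4λ + 4 = 0.
Single eigenvalue λ = 2 with algebraic multiplicity 2.
Eigenvector v = (0,1); generalized eigenvector w with (A-λI)w=v is (-1,-1).
General solution: e^(2t)[K_1·v + K_2·(t·v + w)].

x(t) = -K_2e^(2t), z(t) = K_1e^(2t) + K_2te^(2t) - K_2e^(2t)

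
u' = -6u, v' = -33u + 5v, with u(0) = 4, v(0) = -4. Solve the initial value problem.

Coefficient matrix A = [[-6, 0], [-33, 5]].
Characteristic polynomial det(A - λI) = λ^2 + λ - 30 = 0.
Eigenvalues λ = 5, -6.
For λ=5: (A-λI) row 1 is [-11, 0], so an eigenvector is (0, 1).
For λ=-6: (A-λI) row 2 is [-33, 11], so an eigenvector is (-1, -3).
General solution: K_1e^(5t)(0,1) + K_2e^(-6t)(-1,-3).
Applying u(0)=4, v(0)=-4 gives K_1=-16, K_2=-4.

u(t) = 4e^(-6t), v(t) = -16e^(5t) + 12e^(-6t)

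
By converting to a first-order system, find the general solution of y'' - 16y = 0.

Let x_1 = y, x_2 = y'. Then x_1' = x_2 and x_2' = 16x_1.
A = [[0,1],[16,0]]; det(A-λI) = λ^2 - 16.
Eigenvalues λ = -4, 4 with eigenvectors (1,-4), (1,4).

y(t) = c_1e^(-4t) + c_2e^(4t)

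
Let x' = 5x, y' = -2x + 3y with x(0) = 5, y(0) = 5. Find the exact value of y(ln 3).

A = [[5,0],[-2,3]]; eigenvalues λ = 5, 3.
Eigenvectors: (-1,1) for λ=5, (0,1) for λ=3.
From the initial condition, c_1 = -5, c_2 = 10.
y(ln 3) = (-5)(3^5)(1) + (10)(3^3)(1) = -945.

-945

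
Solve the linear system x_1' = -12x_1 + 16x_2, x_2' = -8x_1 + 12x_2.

x_1(t) = 2C_1e^(-4t) + C_2e^(4t), x_2(t) = C_1e^(-4t) + C_2e^(4t)

Coefficient matrix A = [[-12, 16], [-8, 12]].
Characteristic polynomial det(A - λI) = λ^2 - 16 = 0.
Eigenvalues λ = -4, 4.
For λ=-4: (A-λI) row 1 is [-8, 16], so an eigenvector is (2, 1).
For λ=4: (A-λI) row 1 is [-16, 16], so an eigenvector is (1, 1).
General solution: C_1e^(-4t)(2,1) + C_2e^(4t)(1,1).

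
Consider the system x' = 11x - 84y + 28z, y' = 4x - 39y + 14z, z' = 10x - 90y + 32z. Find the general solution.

x(t) = -7K_1e^(3t) + 2K_2e^(-3t) + 4K_3e^(4t), y(t) = -4K_1e^(3t) + K_2e^(-3t) + 2K_3e^(4t), z(t) = -10K_1e^(3t) + 2K_2e^(-3t) + 5K_3e^(4t)

Coefficient matrix A = [[11, -84, 28], [4, -39, 14], [10, -90, 32]].
det(A - λI) = 0 gives eigenvalues λ = 3, -3, 4.
For λ=3: eigenvector (-7,-4,-10).
For λ=-3: eigenvector (2,1,2).
For λ=4: eigenvector (4,2,5).
General solution: K_1e^(3t)(-7,-4,-10) + K_2e^(-3t)(2,1,2) + K_3e^(4t)(4,2,5).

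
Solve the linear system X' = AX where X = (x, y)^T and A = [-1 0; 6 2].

x(t) = -K_1e^(-t), y(t) = 2K_1e^(-t) + K_2e^(2t)

Coefficient matrix A = [[-1, 0], [6, 2]].
Characteristic polynomial det(A - λI) = λ^2 - λ - 2 = 0.
Eigenvalues λ = -1, 2.
For λ=-1: (A-λI) row 2 is [6, 3], so an eigenvector is (-1, 2).
For λ=2: (A-λI) row 1 is [-3, 0], so an eigenvector is (0, 1).
General solution: K_1e^(-t)(-1,2) + K_2e^(2t)(0,1).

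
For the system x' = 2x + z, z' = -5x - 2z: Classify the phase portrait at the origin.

center

A = [[2,1],[-5,-2]]; det(A-λI) = λ^2 + 1.
λ = 0 ± i: zero real part.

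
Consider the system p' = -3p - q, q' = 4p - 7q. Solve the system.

Coefficient matrix A = [[-3, -1], [4, -7]].
Characteristic polynomial det(A - λI) = λ^2 + 10λ + 25 = 0.
Single eigenvalue λ = -5 with algebraic multiplicity 2.
Eigenvector v = (-1,-2); generalized eigenvector w with (A-λI)w=v is (-2,-3).
General solution: e^(-5t)[c_1·v + c_2·(t·v + w)].

p(t) = -c_1e^(-5t) - c_2te^(-5t) - 2c_2e^(-5t), q(t) = -2c_1e^(-5t) - 2c_2te^(-5t) - 3c_2e^(-5t)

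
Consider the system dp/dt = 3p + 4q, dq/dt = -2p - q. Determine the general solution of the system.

p(t) = -C_1e^(t)sin(2t) - C_1e^(t)cos(2t) - C_2e^(t)sin(2t) + C_2e^(t)cos(2t), q(t) = C_1e^(t)sin(2t) - C_2e^(t)cos(2t)

Coefficient matrix A = [[3, 4], [-2, -1]].
Characteristic polynomial det(A - λI) = λ^2 - 2λ + 5 = 0.
Eigenvalues λ = 1 ± 2i (complex conjugate pair).
For λ=1+2i: an eigenvector is (-1,0) - i(-1,1) = (-1 + i, 0 - i).
A real fundamental pair from Re and Im of e^((1+2i)t)v: X_1 = e^(t)(cos(2t)·(-1,0) + sin(2t)·(-1,1)), X_2 = e^(t)(sin(2t)·(-1,0) - cos(2t)·(-1,1)).
General solution: C_1X_1 + C_2X_2.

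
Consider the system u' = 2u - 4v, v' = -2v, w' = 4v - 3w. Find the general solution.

u(t) = C_1e^(2t) + C_3e^(-2t), v(t) = C_3e^(-2t), w(t) = C_2e^(-3t) + 4C_3e^(-2t)

Coefficient matrix A = [[2, -4, 0], [0, -2, 0], [0, 4, -3]].
det(A - λI) = 0 gives eigenvalues λ = 2, -3, -2.
For λ=2: eigenvector (1,0,0).
For λ=-3: eigenvector (0,0,1).
For λ=-2: eigenvector (1,1,4).
General solution: C_1e^(2t)(1,0,0) + C_2e^(-3t)(0,0,1) + C_3e^(-2t)(1,1,4).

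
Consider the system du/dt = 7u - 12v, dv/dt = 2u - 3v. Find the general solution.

u(t) = -2c_1e^(t) - 3c_2e^(3t), v(t) = -c_1e^(t) - c_2e^(3t)

Coefficient matrix A = [[7, -12], [2, -3]].
Characteristic polynomial det(A - λI) = λ^2 - 4λ + 3 = 0.
Eigenvalues λ = 1, 3.
For λ=1: (A-λI) row 1 is [6, -12], so an eigenvector is (-2, -1).
For λ=3: (A-λI) row 1 is [4, -12], so an eigenvector is (-3, -1).
General solution: c_1e^(t)(-2,-1) + c_2e^(3t)(-3,-1).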